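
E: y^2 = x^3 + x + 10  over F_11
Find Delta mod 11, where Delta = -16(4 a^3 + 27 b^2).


4 a^3 + 27 b^2 = 4*1^3 + 27*10^2 = 4 + 2700 = 2704
Delta = -16 * (2704) = -43264
Delta mod 11 = 10

Delta = 10 (mod 11)


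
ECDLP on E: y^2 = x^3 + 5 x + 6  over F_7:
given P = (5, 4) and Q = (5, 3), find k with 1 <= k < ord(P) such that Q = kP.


Enumerate multiples of P until we hit Q = (5, 3):
  1P = (5, 4)
  2P = (6, 0)
  3P = (5, 3)
Match found at i = 3.

k = 3


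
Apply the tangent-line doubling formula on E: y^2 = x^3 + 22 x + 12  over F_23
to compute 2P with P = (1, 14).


Doubling: s = (3 x1^2 + a) / (2 y1)
s = (3*1^2 + 22) / (2*14) mod 23 = 5
x3 = s^2 - 2 x1 mod 23 = 5^2 - 2*1 = 0
y3 = s (x1 - x3) - y1 mod 23 = 5 * (1 - 0) - 14 = 14

2P = (0, 14)


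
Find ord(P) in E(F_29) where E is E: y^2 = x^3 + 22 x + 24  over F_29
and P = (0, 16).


Compute successive multiples of P until we hit O:
  1P = (0, 16)
  2P = (28, 1)
  3P = (23, 16)
  4P = (6, 13)
  5P = (16, 21)
  6P = (8, 25)
  7P = (20, 5)
  8P = (13, 10)
  ... (continuing to 31P)
  31P = O

ord(P) = 31


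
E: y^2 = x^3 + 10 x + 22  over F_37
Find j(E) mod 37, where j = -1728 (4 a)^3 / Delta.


Delta = -16(4 a^3 + 27 b^2) mod 37 = 9
-1728 * (4 a)^3 = -1728 * (4*10)^3 mod 37 = 1
j = 1 * 9^(-1) mod 37 = 33

j = 33 (mod 37)


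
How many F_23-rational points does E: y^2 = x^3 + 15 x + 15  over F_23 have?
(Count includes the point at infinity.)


For each x in F_23, count y with y^2 = x^3 + 15 x + 15 mod 23:
  x = 1: RHS = 8, y in [10, 13]  -> 2 point(s)
  x = 3: RHS = 18, y in [8, 15]  -> 2 point(s)
  x = 4: RHS = 1, y in [1, 22]  -> 2 point(s)
  x = 5: RHS = 8, y in [10, 13]  -> 2 point(s)
  x = 7: RHS = 3, y in [7, 16]  -> 2 point(s)
  x = 8: RHS = 3, y in [7, 16]  -> 2 point(s)
  x = 11: RHS = 16, y in [4, 19]  -> 2 point(s)
  x = 14: RHS = 2, y in [5, 18]  -> 2 point(s)
  x = 15: RHS = 4, y in [2, 21]  -> 2 point(s)
  x = 16: RHS = 4, y in [2, 21]  -> 2 point(s)
  x = 17: RHS = 8, y in [10, 13]  -> 2 point(s)
  x = 19: RHS = 6, y in [11, 12]  -> 2 point(s)
  x = 20: RHS = 12, y in [9, 14]  -> 2 point(s)
  x = 21: RHS = 0, y in [0]  -> 1 point(s)
Affine points: 27. Add the point at infinity: total = 28.

#E(F_23) = 28


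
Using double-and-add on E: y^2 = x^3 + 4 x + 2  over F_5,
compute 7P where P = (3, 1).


k = 7 = 111_2 (binary, LSB first: 111)
Double-and-add from P = (3, 1):
  bit 0 = 1: acc = O + (3, 1) = (3, 1)
  bit 1 = 1: acc = (3, 1) + (3, 4) = O
  bit 2 = 1: acc = O + (3, 1) = (3, 1)

7P = (3, 1)


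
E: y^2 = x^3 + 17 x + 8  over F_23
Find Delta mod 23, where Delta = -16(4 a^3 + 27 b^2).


4 a^3 + 27 b^2 = 4*17^3 + 27*8^2 = 19652 + 1728 = 21380
Delta = -16 * (21380) = -342080
Delta mod 23 = 22

Delta = 22 (mod 23)


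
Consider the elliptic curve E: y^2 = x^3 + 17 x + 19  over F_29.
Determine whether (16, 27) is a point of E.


Check whether y^2 = x^3 + 17 x + 19 (mod 29) for (x, y) = (16, 27).
LHS: y^2 = 27^2 mod 29 = 4
RHS: x^3 + 17 x + 19 = 16^3 + 17*16 + 19 mod 29 = 8
LHS != RHS

No, not on the curve


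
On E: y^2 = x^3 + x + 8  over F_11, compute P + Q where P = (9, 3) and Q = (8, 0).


P != Q, so use the chord formula.
s = (y2 - y1) / (x2 - x1) = (8) / (10) mod 11 = 3
x3 = s^2 - x1 - x2 mod 11 = 3^2 - 9 - 8 = 3
y3 = s (x1 - x3) - y1 mod 11 = 3 * (9 - 3) - 3 = 4

P + Q = (3, 4)


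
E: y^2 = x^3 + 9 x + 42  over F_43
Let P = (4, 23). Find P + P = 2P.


Doubling: s = (3 x1^2 + a) / (2 y1)
s = (3*4^2 + 9) / (2*23) mod 43 = 19
x3 = s^2 - 2 x1 mod 43 = 19^2 - 2*4 = 9
y3 = s (x1 - x3) - y1 mod 43 = 19 * (4 - 9) - 23 = 11

2P = (9, 11)


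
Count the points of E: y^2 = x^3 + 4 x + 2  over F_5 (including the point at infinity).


For each x in F_5, count y with y^2 = x^3 + 4 x + 2 mod 5:
  x = 3: RHS = 1, y in [1, 4]  -> 2 point(s)
Affine points: 2. Add the point at infinity: total = 3.

#E(F_5) = 3


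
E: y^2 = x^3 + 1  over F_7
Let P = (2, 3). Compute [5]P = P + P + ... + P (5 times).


k = 5 = 101_2 (binary, LSB first: 101)
Double-and-add from P = (2, 3):
  bit 0 = 1: acc = O + (2, 3) = (2, 3)
  bit 1 = 0: acc unchanged = (2, 3)
  bit 2 = 1: acc = (2, 3) + (0, 6) = (2, 4)

5P = (2, 4)


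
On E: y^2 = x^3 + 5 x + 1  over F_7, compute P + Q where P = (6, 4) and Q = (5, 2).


P != Q, so use the chord formula.
s = (y2 - y1) / (x2 - x1) = (5) / (6) mod 7 = 2
x3 = s^2 - x1 - x2 mod 7 = 2^2 - 6 - 5 = 0
y3 = s (x1 - x3) - y1 mod 7 = 2 * (6 - 0) - 4 = 1

P + Q = (0, 1)


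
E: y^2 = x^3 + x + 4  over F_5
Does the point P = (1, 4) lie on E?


Check whether y^2 = x^3 + 1 x + 4 (mod 5) for (x, y) = (1, 4).
LHS: y^2 = 4^2 mod 5 = 1
RHS: x^3 + 1 x + 4 = 1^3 + 1*1 + 4 mod 5 = 1
LHS = RHS

Yes, on the curve


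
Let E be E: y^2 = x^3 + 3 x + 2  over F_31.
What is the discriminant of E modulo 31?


4 a^3 + 27 b^2 = 4*3^3 + 27*2^2 = 108 + 108 = 216
Delta = -16 * (216) = -3456
Delta mod 31 = 16

Delta = 16 (mod 31)


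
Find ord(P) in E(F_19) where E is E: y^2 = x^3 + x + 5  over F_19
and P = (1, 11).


Compute successive multiples of P until we hit O:
  1P = (1, 11)
  2P = (4, 4)
  3P = (11, 6)
  4P = (12, 4)
  5P = (13, 7)
  6P = (3, 15)
  7P = (0, 10)
  8P = (0, 9)
  ... (continuing to 15P)
  15P = O

ord(P) = 15


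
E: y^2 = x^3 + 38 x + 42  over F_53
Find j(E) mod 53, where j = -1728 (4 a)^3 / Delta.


Delta = -16(4 a^3 + 27 b^2) mod 53 = 11
-1728 * (4 a)^3 = -1728 * (4*38)^3 mod 53 = 5
j = 5 * 11^(-1) mod 53 = 39

j = 39 (mod 53)


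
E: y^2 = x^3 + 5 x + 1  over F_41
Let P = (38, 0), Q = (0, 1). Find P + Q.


P != Q, so use the chord formula.
s = (y2 - y1) / (x2 - x1) = (1) / (3) mod 41 = 14
x3 = s^2 - x1 - x2 mod 41 = 14^2 - 38 - 0 = 35
y3 = s (x1 - x3) - y1 mod 41 = 14 * (38 - 35) - 0 = 1

P + Q = (35, 1)


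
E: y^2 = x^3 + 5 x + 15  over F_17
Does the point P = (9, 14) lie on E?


Check whether y^2 = x^3 + 5 x + 15 (mod 17) for (x, y) = (9, 14).
LHS: y^2 = 14^2 mod 17 = 9
RHS: x^3 + 5 x + 15 = 9^3 + 5*9 + 15 mod 17 = 7
LHS != RHS

No, not on the curve


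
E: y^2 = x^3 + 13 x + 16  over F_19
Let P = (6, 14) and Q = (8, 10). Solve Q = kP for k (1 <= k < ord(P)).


Enumerate multiples of P until we hit Q = (8, 10):
  1P = (6, 14)
  2P = (13, 8)
  3P = (5, 15)
  4P = (9, 8)
  5P = (8, 9)
  6P = (16, 11)
  7P = (14, 15)
  8P = (10, 14)
  9P = (3, 5)
  10P = (0, 4)
  11P = (1, 7)
  12P = (17, 1)
  13P = (12, 0)
  14P = (17, 18)
  15P = (1, 12)
  16P = (0, 15)
  17P = (3, 14)
  18P = (10, 5)
  19P = (14, 4)
  20P = (16, 8)
  21P = (8, 10)
Match found at i = 21.

k = 21


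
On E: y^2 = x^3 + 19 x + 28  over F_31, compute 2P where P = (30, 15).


Doubling: s = (3 x1^2 + a) / (2 y1)
s = (3*30^2 + 19) / (2*15) mod 31 = 9
x3 = s^2 - 2 x1 mod 31 = 9^2 - 2*30 = 21
y3 = s (x1 - x3) - y1 mod 31 = 9 * (30 - 21) - 15 = 4

2P = (21, 4)


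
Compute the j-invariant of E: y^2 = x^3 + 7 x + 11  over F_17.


Delta = -16(4 a^3 + 27 b^2) mod 17 = 15
-1728 * (4 a)^3 = -1728 * (4*7)^3 mod 17 = 13
j = 13 * 15^(-1) mod 17 = 2

j = 2 (mod 17)


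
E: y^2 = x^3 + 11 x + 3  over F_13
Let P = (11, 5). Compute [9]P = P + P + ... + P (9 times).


k = 9 = 1001_2 (binary, LSB first: 1001)
Double-and-add from P = (11, 5):
  bit 0 = 1: acc = O + (11, 5) = (11, 5)
  bit 1 = 0: acc unchanged = (11, 5)
  bit 2 = 0: acc unchanged = (11, 5)
  bit 3 = 1: acc = (11, 5) + (0, 9) = (6, 5)

9P = (6, 5)


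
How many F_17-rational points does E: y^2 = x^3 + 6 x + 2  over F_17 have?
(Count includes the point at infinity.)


For each x in F_17, count y with y^2 = x^3 + 6 x + 2 mod 17:
  x = 0: RHS = 2, y in [6, 11]  -> 2 point(s)
  x = 1: RHS = 9, y in [3, 14]  -> 2 point(s)
  x = 3: RHS = 13, y in [8, 9]  -> 2 point(s)
  x = 5: RHS = 4, y in [2, 15]  -> 2 point(s)
  x = 6: RHS = 16, y in [4, 13]  -> 2 point(s)
  x = 7: RHS = 13, y in [8, 9]  -> 2 point(s)
  x = 8: RHS = 1, y in [1, 16]  -> 2 point(s)
  x = 10: RHS = 8, y in [5, 12]  -> 2 point(s)
  x = 12: RHS = 0, y in [0]  -> 1 point(s)
  x = 13: RHS = 16, y in [4, 13]  -> 2 point(s)
  x = 14: RHS = 8, y in [5, 12]  -> 2 point(s)
  x = 15: RHS = 16, y in [4, 13]  -> 2 point(s)
Affine points: 23. Add the point at infinity: total = 24.

#E(F_17) = 24


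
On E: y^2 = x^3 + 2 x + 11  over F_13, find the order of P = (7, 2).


Compute successive multiples of P until we hit O:
  1P = (7, 2)
  2P = (11, 5)
  3P = (11, 8)
  4P = (7, 11)
  5P = O

ord(P) = 5


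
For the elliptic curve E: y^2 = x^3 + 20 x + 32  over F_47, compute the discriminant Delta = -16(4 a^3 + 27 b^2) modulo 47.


4 a^3 + 27 b^2 = 4*20^3 + 27*32^2 = 32000 + 27648 = 59648
Delta = -16 * (59648) = -954368
Delta mod 47 = 14

Delta = 14 (mod 47)


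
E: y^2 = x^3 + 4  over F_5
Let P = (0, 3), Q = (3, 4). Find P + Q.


P != Q, so use the chord formula.
s = (y2 - y1) / (x2 - x1) = (1) / (3) mod 5 = 2
x3 = s^2 - x1 - x2 mod 5 = 2^2 - 0 - 3 = 1
y3 = s (x1 - x3) - y1 mod 5 = 2 * (0 - 1) - 3 = 0

P + Q = (1, 0)


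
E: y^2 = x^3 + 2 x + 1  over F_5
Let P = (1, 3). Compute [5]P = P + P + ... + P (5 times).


k = 5 = 101_2 (binary, LSB first: 101)
Double-and-add from P = (1, 3):
  bit 0 = 1: acc = O + (1, 3) = (1, 3)
  bit 1 = 0: acc unchanged = (1, 3)
  bit 2 = 1: acc = (1, 3) + (0, 1) = (3, 3)

5P = (3, 3)


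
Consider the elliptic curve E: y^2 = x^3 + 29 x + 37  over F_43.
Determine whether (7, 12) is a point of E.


Check whether y^2 = x^3 + 29 x + 37 (mod 43) for (x, y) = (7, 12).
LHS: y^2 = 12^2 mod 43 = 15
RHS: x^3 + 29 x + 37 = 7^3 + 29*7 + 37 mod 43 = 24
LHS != RHS

No, not on the curve


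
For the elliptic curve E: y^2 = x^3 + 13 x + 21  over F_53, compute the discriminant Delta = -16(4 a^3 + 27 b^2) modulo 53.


4 a^3 + 27 b^2 = 4*13^3 + 27*21^2 = 8788 + 11907 = 20695
Delta = -16 * (20695) = -331120
Delta mod 53 = 24

Delta = 24 (mod 53)


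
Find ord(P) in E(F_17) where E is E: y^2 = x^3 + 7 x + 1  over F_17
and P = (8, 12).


Compute successive multiples of P until we hit O:
  1P = (8, 12)
  2P = (14, 2)
  3P = (11, 10)
  4P = (6, 15)
  5P = (1, 3)
  6P = (10, 0)
  7P = (1, 14)
  8P = (6, 2)
  ... (continuing to 12P)
  12P = O

ord(P) = 12


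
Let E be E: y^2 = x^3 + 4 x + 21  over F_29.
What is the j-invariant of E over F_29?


Delta = -16(4 a^3 + 27 b^2) mod 29 = 11
-1728 * (4 a)^3 = -1728 * (4*4)^3 mod 29 = 26
j = 26 * 11^(-1) mod 29 = 5

j = 5 (mod 29)


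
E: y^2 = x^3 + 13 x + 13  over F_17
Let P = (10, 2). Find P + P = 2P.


Doubling: s = (3 x1^2 + a) / (2 y1)
s = (3*10^2 + 13) / (2*2) mod 17 = 6
x3 = s^2 - 2 x1 mod 17 = 6^2 - 2*10 = 16
y3 = s (x1 - x3) - y1 mod 17 = 6 * (10 - 16) - 2 = 13

2P = (16, 13)


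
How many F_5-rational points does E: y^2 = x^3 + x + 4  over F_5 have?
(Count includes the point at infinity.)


For each x in F_5, count y with y^2 = x^3 + 1 x + 4 mod 5:
  x = 0: RHS = 4, y in [2, 3]  -> 2 point(s)
  x = 1: RHS = 1, y in [1, 4]  -> 2 point(s)
  x = 2: RHS = 4, y in [2, 3]  -> 2 point(s)
  x = 3: RHS = 4, y in [2, 3]  -> 2 point(s)
Affine points: 8. Add the point at infinity: total = 9.

#E(F_5) = 9


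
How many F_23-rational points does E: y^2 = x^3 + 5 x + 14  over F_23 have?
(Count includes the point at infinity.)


For each x in F_23, count y with y^2 = x^3 + 5 x + 14 mod 23:
  x = 2: RHS = 9, y in [3, 20]  -> 2 point(s)
  x = 4: RHS = 6, y in [11, 12]  -> 2 point(s)
  x = 5: RHS = 3, y in [7, 16]  -> 2 point(s)
  x = 7: RHS = 1, y in [1, 22]  -> 2 point(s)
  x = 9: RHS = 6, y in [11, 12]  -> 2 point(s)
  x = 10: RHS = 6, y in [11, 12]  -> 2 point(s)
  x = 12: RHS = 8, y in [10, 13]  -> 2 point(s)
  x = 16: RHS = 4, y in [2, 21]  -> 2 point(s)
  x = 18: RHS = 2, y in [5, 18]  -> 2 point(s)
  x = 20: RHS = 18, y in [8, 15]  -> 2 point(s)
  x = 22: RHS = 8, y in [10, 13]  -> 2 point(s)
Affine points: 22. Add the point at infinity: total = 23.

#E(F_23) = 23


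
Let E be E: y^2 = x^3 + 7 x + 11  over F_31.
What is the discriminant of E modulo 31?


4 a^3 + 27 b^2 = 4*7^3 + 27*11^2 = 1372 + 3267 = 4639
Delta = -16 * (4639) = -74224
Delta mod 31 = 21

Delta = 21 (mod 31)


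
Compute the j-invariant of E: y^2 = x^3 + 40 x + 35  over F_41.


Delta = -16(4 a^3 + 27 b^2) mod 41 = 10
-1728 * (4 a)^3 = -1728 * (4*40)^3 mod 41 = 15
j = 15 * 10^(-1) mod 41 = 22

j = 22 (mod 41)


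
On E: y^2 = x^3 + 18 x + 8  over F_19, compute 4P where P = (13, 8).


k = 4 = 100_2 (binary, LSB first: 001)
Double-and-add from P = (13, 8):
  bit 0 = 0: acc unchanged = O
  bit 1 = 0: acc unchanged = O
  bit 2 = 1: acc = O + (6, 16) = (6, 16)

4P = (6, 16)


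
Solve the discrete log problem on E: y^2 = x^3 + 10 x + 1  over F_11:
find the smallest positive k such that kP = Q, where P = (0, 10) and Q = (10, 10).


Enumerate multiples of P until we hit Q = (10, 10):
  1P = (0, 10)
  2P = (3, 5)
  3P = (1, 10)
  4P = (10, 1)
  5P = (5, 0)
  6P = (10, 10)
Match found at i = 6.

k = 6


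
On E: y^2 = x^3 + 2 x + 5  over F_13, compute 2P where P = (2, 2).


Doubling: s = (3 x1^2 + a) / (2 y1)
s = (3*2^2 + 2) / (2*2) mod 13 = 10
x3 = s^2 - 2 x1 mod 13 = 10^2 - 2*2 = 5
y3 = s (x1 - x3) - y1 mod 13 = 10 * (2 - 5) - 2 = 7

2P = (5, 7)


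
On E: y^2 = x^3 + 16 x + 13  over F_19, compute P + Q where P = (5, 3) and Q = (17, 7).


P != Q, so use the chord formula.
s = (y2 - y1) / (x2 - x1) = (4) / (12) mod 19 = 13
x3 = s^2 - x1 - x2 mod 19 = 13^2 - 5 - 17 = 14
y3 = s (x1 - x3) - y1 mod 19 = 13 * (5 - 14) - 3 = 13

P + Q = (14, 13)


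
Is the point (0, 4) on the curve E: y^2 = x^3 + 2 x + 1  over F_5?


Check whether y^2 = x^3 + 2 x + 1 (mod 5) for (x, y) = (0, 4).
LHS: y^2 = 4^2 mod 5 = 1
RHS: x^3 + 2 x + 1 = 0^3 + 2*0 + 1 mod 5 = 1
LHS = RHS

Yes, on the curve


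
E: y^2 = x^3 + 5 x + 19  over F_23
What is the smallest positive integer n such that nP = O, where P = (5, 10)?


Compute successive multiples of P until we hit O:
  1P = (5, 10)
  2P = (6, 9)
  3P = (13, 21)
  4P = (13, 2)
  5P = (6, 14)
  6P = (5, 13)
  7P = O

ord(P) = 7


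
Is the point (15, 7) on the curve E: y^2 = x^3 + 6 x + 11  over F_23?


Check whether y^2 = x^3 + 6 x + 11 (mod 23) for (x, y) = (15, 7).
LHS: y^2 = 7^2 mod 23 = 3
RHS: x^3 + 6 x + 11 = 15^3 + 6*15 + 11 mod 23 = 3
LHS = RHS

Yes, on the curve


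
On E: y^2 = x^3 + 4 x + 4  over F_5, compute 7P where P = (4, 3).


k = 7 = 111_2 (binary, LSB first: 111)
Double-and-add from P = (4, 3):
  bit 0 = 1: acc = O + (4, 3) = (4, 3)
  bit 1 = 1: acc = (4, 3) + (1, 3) = (0, 2)
  bit 2 = 1: acc = (0, 2) + (2, 0) = (4, 2)

7P = (4, 2)


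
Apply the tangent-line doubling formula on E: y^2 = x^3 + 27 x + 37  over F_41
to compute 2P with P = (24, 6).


Doubling: s = (3 x1^2 + a) / (2 y1)
s = (3*24^2 + 27) / (2*6) mod 41 = 13
x3 = s^2 - 2 x1 mod 41 = 13^2 - 2*24 = 39
y3 = s (x1 - x3) - y1 mod 41 = 13 * (24 - 39) - 6 = 4

2P = (39, 4)


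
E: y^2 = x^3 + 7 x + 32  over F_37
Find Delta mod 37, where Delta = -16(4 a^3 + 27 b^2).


4 a^3 + 27 b^2 = 4*7^3 + 27*32^2 = 1372 + 27648 = 29020
Delta = -16 * (29020) = -464320
Delta mod 37 = 30

Delta = 30 (mod 37)


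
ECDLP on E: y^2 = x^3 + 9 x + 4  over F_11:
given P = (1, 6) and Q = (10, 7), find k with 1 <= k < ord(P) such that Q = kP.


Enumerate multiples of P until we hit Q = (10, 7):
  1P = (1, 6)
  2P = (10, 7)
Match found at i = 2.

k = 2


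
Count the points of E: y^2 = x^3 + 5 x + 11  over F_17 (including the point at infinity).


For each x in F_17, count y with y^2 = x^3 + 5 x + 11 mod 17:
  x = 1: RHS = 0, y in [0]  -> 1 point(s)
  x = 3: RHS = 2, y in [6, 11]  -> 2 point(s)
  x = 5: RHS = 8, y in [5, 12]  -> 2 point(s)
  x = 6: RHS = 2, y in [6, 11]  -> 2 point(s)
  x = 7: RHS = 15, y in [7, 10]  -> 2 point(s)
  x = 8: RHS = 2, y in [6, 11]  -> 2 point(s)
Affine points: 11. Add the point at infinity: total = 12.

#E(F_17) = 12


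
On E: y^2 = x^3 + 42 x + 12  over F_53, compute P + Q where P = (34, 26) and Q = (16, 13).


P != Q, so use the chord formula.
s = (y2 - y1) / (x2 - x1) = (40) / (35) mod 53 = 39
x3 = s^2 - x1 - x2 mod 53 = 39^2 - 34 - 16 = 40
y3 = s (x1 - x3) - y1 mod 53 = 39 * (34 - 40) - 26 = 5

P + Q = (40, 5)


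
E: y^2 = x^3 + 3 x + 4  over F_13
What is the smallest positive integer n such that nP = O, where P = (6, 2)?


Compute successive multiples of P until we hit O:
  1P = (6, 2)
  2P = (0, 2)
  3P = (7, 11)
  4P = (3, 12)
  5P = (5, 12)
  6P = (11, 9)
  7P = (12, 0)
  8P = (11, 4)
  ... (continuing to 14P)
  14P = O

ord(P) = 14


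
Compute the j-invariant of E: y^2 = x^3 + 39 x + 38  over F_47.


Delta = -16(4 a^3 + 27 b^2) mod 47 = 32
-1728 * (4 a)^3 = -1728 * (4*39)^3 mod 47 = 42
j = 42 * 32^(-1) mod 47 = 16

j = 16 (mod 47)


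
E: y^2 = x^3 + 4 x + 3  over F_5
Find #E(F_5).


For each x in F_5, count y with y^2 = x^3 + 4 x + 3 mod 5:
  x = 2: RHS = 4, y in [2, 3]  -> 2 point(s)
Affine points: 2. Add the point at infinity: total = 3.

#E(F_5) = 3


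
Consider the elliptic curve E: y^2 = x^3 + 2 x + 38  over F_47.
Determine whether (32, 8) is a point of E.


Check whether y^2 = x^3 + 2 x + 38 (mod 47) for (x, y) = (32, 8).
LHS: y^2 = 8^2 mod 47 = 17
RHS: x^3 + 2 x + 38 = 32^3 + 2*32 + 38 mod 47 = 17
LHS = RHS

Yes, on the curve


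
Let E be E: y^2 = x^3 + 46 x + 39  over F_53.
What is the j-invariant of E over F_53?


Delta = -16(4 a^3 + 27 b^2) mod 53 = 32
-1728 * (4 a)^3 = -1728 * (4*46)^3 mod 53 = 2
j = 2 * 32^(-1) mod 53 = 10

j = 10 (mod 53)


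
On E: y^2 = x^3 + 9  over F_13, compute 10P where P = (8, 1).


k = 10 = 1010_2 (binary, LSB first: 0101)
Double-and-add from P = (8, 1):
  bit 0 = 0: acc unchanged = O
  bit 1 = 1: acc = O + (9, 7) = (9, 7)
  bit 2 = 0: acc unchanged = (9, 7)
  bit 3 = 1: acc = (9, 7) + (1, 7) = (3, 6)

10P = (3, 6)


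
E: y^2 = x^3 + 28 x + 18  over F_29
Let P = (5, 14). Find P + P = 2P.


Doubling: s = (3 x1^2 + a) / (2 y1)
s = (3*5^2 + 28) / (2*14) mod 29 = 13
x3 = s^2 - 2 x1 mod 29 = 13^2 - 2*5 = 14
y3 = s (x1 - x3) - y1 mod 29 = 13 * (5 - 14) - 14 = 14

2P = (14, 14)


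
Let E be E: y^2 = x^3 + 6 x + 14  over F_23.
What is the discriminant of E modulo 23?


4 a^3 + 27 b^2 = 4*6^3 + 27*14^2 = 864 + 5292 = 6156
Delta = -16 * (6156) = -98496
Delta mod 23 = 13

Delta = 13 (mod 23)


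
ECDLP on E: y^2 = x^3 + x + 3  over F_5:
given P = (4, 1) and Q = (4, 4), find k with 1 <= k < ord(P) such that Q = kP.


Enumerate multiples of P until we hit Q = (4, 4):
  1P = (4, 1)
  2P = (1, 0)
  3P = (4, 4)
Match found at i = 3.

k = 3


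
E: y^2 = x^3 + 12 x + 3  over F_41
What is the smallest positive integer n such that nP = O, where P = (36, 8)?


Compute successive multiples of P until we hit O:
  1P = (36, 8)
  2P = (33, 16)
  3P = (11, 21)
  4P = (15, 27)
  5P = (40, 21)
  6P = (14, 2)
  7P = (7, 26)
  8P = (31, 20)
  ... (continuing to 49P)
  49P = O

ord(P) = 49


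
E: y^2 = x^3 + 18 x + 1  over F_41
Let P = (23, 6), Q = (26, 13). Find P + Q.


P != Q, so use the chord formula.
s = (y2 - y1) / (x2 - x1) = (7) / (3) mod 41 = 16
x3 = s^2 - x1 - x2 mod 41 = 16^2 - 23 - 26 = 2
y3 = s (x1 - x3) - y1 mod 41 = 16 * (23 - 2) - 6 = 2

P + Q = (2, 2)


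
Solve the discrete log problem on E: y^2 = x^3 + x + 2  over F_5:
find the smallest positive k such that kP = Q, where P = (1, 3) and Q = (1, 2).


Enumerate multiples of P until we hit Q = (1, 2):
  1P = (1, 3)
  2P = (4, 0)
  3P = (1, 2)
Match found at i = 3.

k = 3


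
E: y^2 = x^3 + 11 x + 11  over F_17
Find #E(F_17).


For each x in F_17, count y with y^2 = x^3 + 11 x + 11 mod 17:
  x = 4: RHS = 0, y in [0]  -> 1 point(s)
  x = 5: RHS = 4, y in [2, 15]  -> 2 point(s)
  x = 6: RHS = 4, y in [2, 15]  -> 2 point(s)
  x = 8: RHS = 16, y in [4, 13]  -> 2 point(s)
  x = 10: RHS = 16, y in [4, 13]  -> 2 point(s)
  x = 11: RHS = 1, y in [1, 16]  -> 2 point(s)
  x = 12: RHS = 1, y in [1, 16]  -> 2 point(s)
  x = 14: RHS = 2, y in [6, 11]  -> 2 point(s)
  x = 15: RHS = 15, y in [7, 10]  -> 2 point(s)
  x = 16: RHS = 16, y in [4, 13]  -> 2 point(s)
Affine points: 19. Add the point at infinity: total = 20.

#E(F_17) = 20


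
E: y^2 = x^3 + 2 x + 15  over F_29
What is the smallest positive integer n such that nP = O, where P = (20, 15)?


Compute successive multiples of P until we hit O:
  1P = (20, 15)
  2P = (13, 18)
  3P = (24, 24)
  4P = (10, 22)
  5P = (5, 18)
  6P = (11, 18)
  7P = (11, 11)
  8P = (5, 11)
  ... (continuing to 13P)
  13P = O

ord(P) = 13


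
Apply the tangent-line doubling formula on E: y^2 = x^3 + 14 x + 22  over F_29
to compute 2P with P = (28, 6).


Doubling: s = (3 x1^2 + a) / (2 y1)
s = (3*28^2 + 14) / (2*6) mod 29 = 28
x3 = s^2 - 2 x1 mod 29 = 28^2 - 2*28 = 3
y3 = s (x1 - x3) - y1 mod 29 = 28 * (28 - 3) - 6 = 27

2P = (3, 27)


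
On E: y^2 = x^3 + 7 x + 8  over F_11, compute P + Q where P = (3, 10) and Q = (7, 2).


P != Q, so use the chord formula.
s = (y2 - y1) / (x2 - x1) = (3) / (4) mod 11 = 9
x3 = s^2 - x1 - x2 mod 11 = 9^2 - 3 - 7 = 5
y3 = s (x1 - x3) - y1 mod 11 = 9 * (3 - 5) - 10 = 5

P + Q = (5, 5)


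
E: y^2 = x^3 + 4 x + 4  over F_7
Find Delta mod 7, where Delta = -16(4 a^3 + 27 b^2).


4 a^3 + 27 b^2 = 4*4^3 + 27*4^2 = 256 + 432 = 688
Delta = -16 * (688) = -11008
Delta mod 7 = 3

Delta = 3 (mod 7)


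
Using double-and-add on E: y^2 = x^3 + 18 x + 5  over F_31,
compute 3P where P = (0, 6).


k = 3 = 11_2 (binary, LSB first: 11)
Double-and-add from P = (0, 6):
  bit 0 = 1: acc = O + (0, 6) = (0, 6)
  bit 1 = 1: acc = (0, 6) + (10, 10) = (10, 21)

3P = (10, 21)


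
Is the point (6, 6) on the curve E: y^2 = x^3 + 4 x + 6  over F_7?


Check whether y^2 = x^3 + 4 x + 6 (mod 7) for (x, y) = (6, 6).
LHS: y^2 = 6^2 mod 7 = 1
RHS: x^3 + 4 x + 6 = 6^3 + 4*6 + 6 mod 7 = 1
LHS = RHS

Yes, on the curve


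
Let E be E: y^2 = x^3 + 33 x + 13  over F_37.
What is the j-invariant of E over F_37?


Delta = -16(4 a^3 + 27 b^2) mod 37 = 19
-1728 * (4 a)^3 = -1728 * (4*33)^3 mod 37 = 10
j = 10 * 19^(-1) mod 37 = 20

j = 20 (mod 37)


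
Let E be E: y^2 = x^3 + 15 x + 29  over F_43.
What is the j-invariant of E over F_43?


Delta = -16(4 a^3 + 27 b^2) mod 43 = 27
-1728 * (4 a)^3 = -1728 * (4*15)^3 mod 43 = 41
j = 41 * 27^(-1) mod 43 = 27

j = 27 (mod 43)


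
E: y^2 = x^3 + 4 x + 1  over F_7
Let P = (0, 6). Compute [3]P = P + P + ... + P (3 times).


k = 3 = 11_2 (binary, LSB first: 11)
Double-and-add from P = (0, 6):
  bit 0 = 1: acc = O + (0, 6) = (0, 6)
  bit 1 = 1: acc = (0, 6) + (4, 2) = (4, 5)

3P = (4, 5)


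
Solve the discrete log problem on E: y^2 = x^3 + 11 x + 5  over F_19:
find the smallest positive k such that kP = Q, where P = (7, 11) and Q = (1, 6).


Enumerate multiples of P until we hit Q = (1, 6):
  1P = (7, 11)
  2P = (9, 4)
  3P = (1, 6)
Match found at i = 3.

k = 3


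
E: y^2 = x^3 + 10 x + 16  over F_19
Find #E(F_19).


For each x in F_19, count y with y^2 = x^3 + 10 x + 16 mod 19:
  x = 0: RHS = 16, y in [4, 15]  -> 2 point(s)
  x = 2: RHS = 6, y in [5, 14]  -> 2 point(s)
  x = 3: RHS = 16, y in [4, 15]  -> 2 point(s)
  x = 4: RHS = 6, y in [5, 14]  -> 2 point(s)
  x = 5: RHS = 1, y in [1, 18]  -> 2 point(s)
  x = 6: RHS = 7, y in [8, 11]  -> 2 point(s)
  x = 7: RHS = 11, y in [7, 12]  -> 2 point(s)
  x = 8: RHS = 0, y in [0]  -> 1 point(s)
  x = 13: RHS = 6, y in [5, 14]  -> 2 point(s)
  x = 15: RHS = 7, y in [8, 11]  -> 2 point(s)
  x = 16: RHS = 16, y in [4, 15]  -> 2 point(s)
  x = 17: RHS = 7, y in [8, 11]  -> 2 point(s)
  x = 18: RHS = 5, y in [9, 10]  -> 2 point(s)
Affine points: 25. Add the point at infinity: total = 26.

#E(F_19) = 26


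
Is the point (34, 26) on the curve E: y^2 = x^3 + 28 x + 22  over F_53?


Check whether y^2 = x^3 + 28 x + 22 (mod 53) for (x, y) = (34, 26).
LHS: y^2 = 26^2 mod 53 = 40
RHS: x^3 + 28 x + 22 = 34^3 + 28*34 + 22 mod 53 = 51
LHS != RHS

No, not on the curve


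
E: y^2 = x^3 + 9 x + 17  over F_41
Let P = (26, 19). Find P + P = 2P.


Doubling: s = (3 x1^2 + a) / (2 y1)
s = (3*26^2 + 9) / (2*19) mod 41 = 18
x3 = s^2 - 2 x1 mod 41 = 18^2 - 2*26 = 26
y3 = s (x1 - x3) - y1 mod 41 = 18 * (26 - 26) - 19 = 22

2P = (26, 22)


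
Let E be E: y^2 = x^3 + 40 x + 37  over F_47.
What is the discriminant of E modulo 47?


4 a^3 + 27 b^2 = 4*40^3 + 27*37^2 = 256000 + 36963 = 292963
Delta = -16 * (292963) = -4687408
Delta mod 47 = 43

Delta = 43 (mod 47)


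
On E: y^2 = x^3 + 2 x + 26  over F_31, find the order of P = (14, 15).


Compute successive multiples of P until we hit O:
  1P = (14, 15)
  2P = (4, 6)
  3P = (29, 18)
  4P = (24, 14)
  5P = (2, 21)
  6P = (23, 5)
  7P = (27, 27)
  8P = (18, 29)
  ... (continuing to 22P)
  22P = O

ord(P) = 22


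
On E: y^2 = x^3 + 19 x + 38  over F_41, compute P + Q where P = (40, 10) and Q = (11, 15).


P != Q, so use the chord formula.
s = (y2 - y1) / (x2 - x1) = (5) / (12) mod 41 = 38
x3 = s^2 - x1 - x2 mod 41 = 38^2 - 40 - 11 = 40
y3 = s (x1 - x3) - y1 mod 41 = 38 * (40 - 40) - 10 = 31

P + Q = (40, 31)


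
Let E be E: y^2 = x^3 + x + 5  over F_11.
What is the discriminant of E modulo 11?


4 a^3 + 27 b^2 = 4*1^3 + 27*5^2 = 4 + 675 = 679
Delta = -16 * (679) = -10864
Delta mod 11 = 4

Delta = 4 (mod 11)


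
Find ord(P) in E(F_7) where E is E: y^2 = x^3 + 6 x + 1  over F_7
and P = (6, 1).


Compute successive multiples of P until we hit O:
  1P = (6, 1)
  2P = (3, 2)
  3P = (2, 0)
  4P = (3, 5)
  5P = (6, 6)
  6P = O

ord(P) = 6


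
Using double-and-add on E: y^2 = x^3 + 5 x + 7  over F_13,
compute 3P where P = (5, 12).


k = 3 = 11_2 (binary, LSB first: 11)
Double-and-add from P = (5, 12):
  bit 0 = 1: acc = O + (5, 12) = (5, 12)
  bit 1 = 1: acc = (5, 12) + (4, 0) = (5, 1)

3P = (5, 1)


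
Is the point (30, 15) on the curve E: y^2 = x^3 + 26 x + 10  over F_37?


Check whether y^2 = x^3 + 26 x + 10 (mod 37) for (x, y) = (30, 15).
LHS: y^2 = 15^2 mod 37 = 3
RHS: x^3 + 26 x + 10 = 30^3 + 26*30 + 10 mod 37 = 3
LHS = RHS

Yes, on the curve


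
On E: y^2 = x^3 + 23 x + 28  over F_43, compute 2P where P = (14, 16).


Doubling: s = (3 x1^2 + a) / (2 y1)
s = (3*14^2 + 23) / (2*16) mod 43 = 7
x3 = s^2 - 2 x1 mod 43 = 7^2 - 2*14 = 21
y3 = s (x1 - x3) - y1 mod 43 = 7 * (14 - 21) - 16 = 21

2P = (21, 21)


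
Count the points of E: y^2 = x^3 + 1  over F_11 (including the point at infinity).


For each x in F_11, count y with y^2 = x^3 + 0 x + 1 mod 11:
  x = 0: RHS = 1, y in [1, 10]  -> 2 point(s)
  x = 2: RHS = 9, y in [3, 8]  -> 2 point(s)
  x = 5: RHS = 5, y in [4, 7]  -> 2 point(s)
  x = 7: RHS = 3, y in [5, 6]  -> 2 point(s)
  x = 9: RHS = 4, y in [2, 9]  -> 2 point(s)
  x = 10: RHS = 0, y in [0]  -> 1 point(s)
Affine points: 11. Add the point at infinity: total = 12.

#E(F_11) = 12


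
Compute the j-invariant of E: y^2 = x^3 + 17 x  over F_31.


Delta = -16(4 a^3 + 27 b^2) mod 31 = 1
-1728 * (4 a)^3 = -1728 * (4*17)^3 mod 31 = 23
j = 23 * 1^(-1) mod 31 = 23

j = 23 (mod 31)


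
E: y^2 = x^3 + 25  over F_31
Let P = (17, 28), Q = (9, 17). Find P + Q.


P != Q, so use the chord formula.
s = (y2 - y1) / (x2 - x1) = (20) / (23) mod 31 = 13
x3 = s^2 - x1 - x2 mod 31 = 13^2 - 17 - 9 = 19
y3 = s (x1 - x3) - y1 mod 31 = 13 * (17 - 19) - 28 = 8

P + Q = (19, 8)


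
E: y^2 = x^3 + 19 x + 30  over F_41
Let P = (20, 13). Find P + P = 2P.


Doubling: s = (3 x1^2 + a) / (2 y1)
s = (3*20^2 + 19) / (2*13) mod 41 = 39
x3 = s^2 - 2 x1 mod 41 = 39^2 - 2*20 = 5
y3 = s (x1 - x3) - y1 mod 41 = 39 * (20 - 5) - 13 = 39

2P = (5, 39)


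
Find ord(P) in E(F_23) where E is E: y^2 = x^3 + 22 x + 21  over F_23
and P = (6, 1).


Compute successive multiples of P until we hit O:
  1P = (6, 1)
  2P = (4, 14)
  3P = (15, 0)
  4P = (4, 9)
  5P = (6, 22)
  6P = O

ord(P) = 6


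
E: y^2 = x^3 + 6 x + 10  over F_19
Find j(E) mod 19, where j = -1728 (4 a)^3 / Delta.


Delta = -16(4 a^3 + 27 b^2) mod 19 = 14
-1728 * (4 a)^3 = -1728 * (4*6)^3 mod 19 = 11
j = 11 * 14^(-1) mod 19 = 13

j = 13 (mod 19)


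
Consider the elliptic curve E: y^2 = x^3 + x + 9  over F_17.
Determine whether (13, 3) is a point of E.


Check whether y^2 = x^3 + 1 x + 9 (mod 17) for (x, y) = (13, 3).
LHS: y^2 = 3^2 mod 17 = 9
RHS: x^3 + 1 x + 9 = 13^3 + 1*13 + 9 mod 17 = 9
LHS = RHS

Yes, on the curve


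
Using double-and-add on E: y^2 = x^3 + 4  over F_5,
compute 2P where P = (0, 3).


k = 2 = 10_2 (binary, LSB first: 01)
Double-and-add from P = (0, 3):
  bit 0 = 0: acc unchanged = O
  bit 1 = 1: acc = O + (0, 2) = (0, 2)

2P = (0, 2)


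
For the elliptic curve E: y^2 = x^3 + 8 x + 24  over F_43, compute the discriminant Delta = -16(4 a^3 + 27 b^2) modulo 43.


4 a^3 + 27 b^2 = 4*8^3 + 27*24^2 = 2048 + 15552 = 17600
Delta = -16 * (17600) = -281600
Delta mod 43 = 7

Delta = 7 (mod 43)


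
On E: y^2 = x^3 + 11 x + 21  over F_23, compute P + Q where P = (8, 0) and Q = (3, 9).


P != Q, so use the chord formula.
s = (y2 - y1) / (x2 - x1) = (9) / (18) mod 23 = 12
x3 = s^2 - x1 - x2 mod 23 = 12^2 - 8 - 3 = 18
y3 = s (x1 - x3) - y1 mod 23 = 12 * (8 - 18) - 0 = 18

P + Q = (18, 18)


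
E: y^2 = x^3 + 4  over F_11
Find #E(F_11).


For each x in F_11, count y with y^2 = x^3 + 0 x + 4 mod 11:
  x = 0: RHS = 4, y in [2, 9]  -> 2 point(s)
  x = 1: RHS = 5, y in [4, 7]  -> 2 point(s)
  x = 2: RHS = 1, y in [1, 10]  -> 2 point(s)
  x = 3: RHS = 9, y in [3, 8]  -> 2 point(s)
  x = 6: RHS = 0, y in [0]  -> 1 point(s)
  x = 10: RHS = 3, y in [5, 6]  -> 2 point(s)
Affine points: 11. Add the point at infinity: total = 12.

#E(F_11) = 12


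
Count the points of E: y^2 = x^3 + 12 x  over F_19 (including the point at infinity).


For each x in F_19, count y with y^2 = x^3 + 12 x + 0 mod 19:
  x = 0: RHS = 0, y in [0]  -> 1 point(s)
  x = 3: RHS = 6, y in [5, 14]  -> 2 point(s)
  x = 4: RHS = 17, y in [6, 13]  -> 2 point(s)
  x = 7: RHS = 9, y in [3, 16]  -> 2 point(s)
  x = 8: RHS = 0, y in [0]  -> 1 point(s)
  x = 9: RHS = 1, y in [1, 18]  -> 2 point(s)
  x = 11: RHS = 0, y in [0]  -> 1 point(s)
  x = 13: RHS = 16, y in [4, 15]  -> 2 point(s)
  x = 14: RHS = 5, y in [9, 10]  -> 2 point(s)
  x = 17: RHS = 6, y in [5, 14]  -> 2 point(s)
  x = 18: RHS = 6, y in [5, 14]  -> 2 point(s)
Affine points: 19. Add the point at infinity: total = 20.

#E(F_19) = 20


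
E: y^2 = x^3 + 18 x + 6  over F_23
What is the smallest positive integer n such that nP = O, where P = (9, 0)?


Compute successive multiples of P until we hit O:
  1P = (9, 0)
  2P = O

ord(P) = 2


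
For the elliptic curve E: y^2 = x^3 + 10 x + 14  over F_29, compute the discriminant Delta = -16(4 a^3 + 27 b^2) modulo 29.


4 a^3 + 27 b^2 = 4*10^3 + 27*14^2 = 4000 + 5292 = 9292
Delta = -16 * (9292) = -148672
Delta mod 29 = 11

Delta = 11 (mod 29)


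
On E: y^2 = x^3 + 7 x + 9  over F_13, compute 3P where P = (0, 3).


k = 3 = 11_2 (binary, LSB first: 11)
Double-and-add from P = (0, 3):
  bit 0 = 1: acc = O + (0, 3) = (0, 3)
  bit 1 = 1: acc = (0, 3) + (1, 11) = (11, 0)

3P = (11, 0)


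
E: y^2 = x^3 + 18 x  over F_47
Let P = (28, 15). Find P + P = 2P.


Doubling: s = (3 x1^2 + a) / (2 y1)
s = (3*28^2 + 18) / (2*15) mod 47 = 32
x3 = s^2 - 2 x1 mod 47 = 32^2 - 2*28 = 28
y3 = s (x1 - x3) - y1 mod 47 = 32 * (28 - 28) - 15 = 32

2P = (28, 32)


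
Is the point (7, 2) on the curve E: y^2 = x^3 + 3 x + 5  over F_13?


Check whether y^2 = x^3 + 3 x + 5 (mod 13) for (x, y) = (7, 2).
LHS: y^2 = 2^2 mod 13 = 4
RHS: x^3 + 3 x + 5 = 7^3 + 3*7 + 5 mod 13 = 5
LHS != RHS

No, not on the curve


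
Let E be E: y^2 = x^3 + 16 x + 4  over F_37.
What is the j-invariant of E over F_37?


Delta = -16(4 a^3 + 27 b^2) mod 37 = 8
-1728 * (4 a)^3 = -1728 * (4*16)^3 mod 37 = 26
j = 26 * 8^(-1) mod 37 = 31

j = 31 (mod 37)


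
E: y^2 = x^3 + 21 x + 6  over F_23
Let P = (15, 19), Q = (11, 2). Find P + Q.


P != Q, so use the chord formula.
s = (y2 - y1) / (x2 - x1) = (6) / (19) mod 23 = 10
x3 = s^2 - x1 - x2 mod 23 = 10^2 - 15 - 11 = 5
y3 = s (x1 - x3) - y1 mod 23 = 10 * (15 - 5) - 19 = 12

P + Q = (5, 12)


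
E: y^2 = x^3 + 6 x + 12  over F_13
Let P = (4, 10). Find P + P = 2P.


Doubling: s = (3 x1^2 + a) / (2 y1)
s = (3*4^2 + 6) / (2*10) mod 13 = 4
x3 = s^2 - 2 x1 mod 13 = 4^2 - 2*4 = 8
y3 = s (x1 - x3) - y1 mod 13 = 4 * (4 - 8) - 10 = 0

2P = (8, 0)


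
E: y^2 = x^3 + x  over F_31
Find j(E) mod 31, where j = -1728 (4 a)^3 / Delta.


Delta = -16(4 a^3 + 27 b^2) mod 31 = 29
-1728 * (4 a)^3 = -1728 * (4*1)^3 mod 31 = 16
j = 16 * 29^(-1) mod 31 = 23

j = 23 (mod 31)


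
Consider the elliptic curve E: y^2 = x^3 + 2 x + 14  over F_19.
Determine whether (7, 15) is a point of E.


Check whether y^2 = x^3 + 2 x + 14 (mod 19) for (x, y) = (7, 15).
LHS: y^2 = 15^2 mod 19 = 16
RHS: x^3 + 2 x + 14 = 7^3 + 2*7 + 14 mod 19 = 10
LHS != RHS

No, not on the curve


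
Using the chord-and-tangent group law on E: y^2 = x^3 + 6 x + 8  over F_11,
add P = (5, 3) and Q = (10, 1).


P != Q, so use the chord formula.
s = (y2 - y1) / (x2 - x1) = (9) / (5) mod 11 = 4
x3 = s^2 - x1 - x2 mod 11 = 4^2 - 5 - 10 = 1
y3 = s (x1 - x3) - y1 mod 11 = 4 * (5 - 1) - 3 = 2

P + Q = (1, 2)


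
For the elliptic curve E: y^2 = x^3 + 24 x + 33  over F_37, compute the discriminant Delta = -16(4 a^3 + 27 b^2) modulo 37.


4 a^3 + 27 b^2 = 4*24^3 + 27*33^2 = 55296 + 29403 = 84699
Delta = -16 * (84699) = -1355184
Delta mod 37 = 15

Delta = 15 (mod 37)


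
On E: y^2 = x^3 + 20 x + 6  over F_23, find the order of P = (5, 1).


Compute successive multiples of P until we hit O:
  1P = (5, 1)
  2P = (21, 21)
  3P = (0, 11)
  4P = (22, 10)
  5P = (4, 9)
  6P = (9, 8)
  7P = (2, 10)
  8P = (2, 13)
  ... (continuing to 15P)
  15P = O

ord(P) = 15


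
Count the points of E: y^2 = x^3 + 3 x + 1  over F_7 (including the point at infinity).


For each x in F_7, count y with y^2 = x^3 + 3 x + 1 mod 7:
  x = 0: RHS = 1, y in [1, 6]  -> 2 point(s)
  x = 2: RHS = 1, y in [1, 6]  -> 2 point(s)
  x = 3: RHS = 2, y in [3, 4]  -> 2 point(s)
  x = 4: RHS = 0, y in [0]  -> 1 point(s)
  x = 5: RHS = 1, y in [1, 6]  -> 2 point(s)
  x = 6: RHS = 4, y in [2, 5]  -> 2 point(s)
Affine points: 11. Add the point at infinity: total = 12.

#E(F_7) = 12


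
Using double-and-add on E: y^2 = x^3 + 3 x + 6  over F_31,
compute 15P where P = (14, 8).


k = 15 = 1111_2 (binary, LSB first: 1111)
Double-and-add from P = (14, 8):
  bit 0 = 1: acc = O + (14, 8) = (14, 8)
  bit 1 = 1: acc = (14, 8) + (19, 3) = (30, 8)
  bit 2 = 1: acc = (30, 8) + (18, 23) = (2, 19)
  bit 3 = 1: acc = (2, 19) + (4, 19) = (25, 12)

15P = (25, 12)


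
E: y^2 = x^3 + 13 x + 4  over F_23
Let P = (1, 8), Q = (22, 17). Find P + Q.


P != Q, so use the chord formula.
s = (y2 - y1) / (x2 - x1) = (9) / (21) mod 23 = 7
x3 = s^2 - x1 - x2 mod 23 = 7^2 - 1 - 22 = 3
y3 = s (x1 - x3) - y1 mod 23 = 7 * (1 - 3) - 8 = 1

P + Q = (3, 1)


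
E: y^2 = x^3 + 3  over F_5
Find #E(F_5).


For each x in F_5, count y with y^2 = x^3 + 0 x + 3 mod 5:
  x = 1: RHS = 4, y in [2, 3]  -> 2 point(s)
  x = 2: RHS = 1, y in [1, 4]  -> 2 point(s)
  x = 3: RHS = 0, y in [0]  -> 1 point(s)
Affine points: 5. Add the point at infinity: total = 6.

#E(F_5) = 6


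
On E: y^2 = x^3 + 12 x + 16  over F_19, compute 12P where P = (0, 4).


k = 12 = 1100_2 (binary, LSB first: 0011)
Double-and-add from P = (0, 4):
  bit 0 = 0: acc unchanged = O
  bit 1 = 0: acc unchanged = O
  bit 2 = 1: acc = O + (11, 4) = (11, 4)
  bit 3 = 1: acc = (11, 4) + (6, 0) = (11, 15)

12P = (11, 15)


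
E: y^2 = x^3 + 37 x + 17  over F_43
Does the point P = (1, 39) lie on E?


Check whether y^2 = x^3 + 37 x + 17 (mod 43) for (x, y) = (1, 39).
LHS: y^2 = 39^2 mod 43 = 16
RHS: x^3 + 37 x + 17 = 1^3 + 37*1 + 17 mod 43 = 12
LHS != RHS

No, not on the curve


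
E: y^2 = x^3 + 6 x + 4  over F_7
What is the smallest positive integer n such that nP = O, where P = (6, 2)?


Compute successive multiples of P until we hit O:
  1P = (6, 2)
  2P = (4, 6)
  3P = (1, 2)
  4P = (0, 5)
  5P = (3, 0)
  6P = (0, 2)
  7P = (1, 5)
  8P = (4, 1)
  ... (continuing to 10P)
  10P = O

ord(P) = 10


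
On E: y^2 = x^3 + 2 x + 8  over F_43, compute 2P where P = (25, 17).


Doubling: s = (3 x1^2 + a) / (2 y1)
s = (3*25^2 + 2) / (2*17) mod 43 = 16
x3 = s^2 - 2 x1 mod 43 = 16^2 - 2*25 = 34
y3 = s (x1 - x3) - y1 mod 43 = 16 * (25 - 34) - 17 = 11

2P = (34, 11)


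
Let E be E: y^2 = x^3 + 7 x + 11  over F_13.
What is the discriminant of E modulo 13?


4 a^3 + 27 b^2 = 4*7^3 + 27*11^2 = 1372 + 3267 = 4639
Delta = -16 * (4639) = -74224
Delta mod 13 = 6

Delta = 6 (mod 13)


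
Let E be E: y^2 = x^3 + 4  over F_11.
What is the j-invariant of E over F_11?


Delta = -16(4 a^3 + 27 b^2) mod 11 = 7
-1728 * (4 a)^3 = -1728 * (4*0)^3 mod 11 = 0
j = 0 * 7^(-1) mod 11 = 0

j = 0 (mod 11)


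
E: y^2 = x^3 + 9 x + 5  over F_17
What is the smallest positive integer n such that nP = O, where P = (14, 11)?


Compute successive multiples of P until we hit O:
  1P = (14, 11)
  2P = (15, 9)
  3P = (9, 13)
  4P = (3, 5)
  5P = (1, 10)
  6P = (1, 7)
  7P = (3, 12)
  8P = (9, 4)
  ... (continuing to 11P)
  11P = O

ord(P) = 11


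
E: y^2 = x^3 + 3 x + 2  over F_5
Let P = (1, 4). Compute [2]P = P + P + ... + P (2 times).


k = 2 = 10_2 (binary, LSB first: 01)
Double-and-add from P = (1, 4):
  bit 0 = 0: acc unchanged = O
  bit 1 = 1: acc = O + (2, 4) = (2, 4)

2P = (2, 4)


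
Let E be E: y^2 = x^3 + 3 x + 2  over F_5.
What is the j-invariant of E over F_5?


Delta = -16(4 a^3 + 27 b^2) mod 5 = 4
-1728 * (4 a)^3 = -1728 * (4*3)^3 mod 5 = 1
j = 1 * 4^(-1) mod 5 = 4

j = 4 (mod 5)


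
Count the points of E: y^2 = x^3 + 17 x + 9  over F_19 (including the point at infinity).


For each x in F_19, count y with y^2 = x^3 + 17 x + 9 mod 19:
  x = 0: RHS = 9, y in [3, 16]  -> 2 point(s)
  x = 3: RHS = 11, y in [7, 12]  -> 2 point(s)
  x = 6: RHS = 4, y in [2, 17]  -> 2 point(s)
  x = 8: RHS = 11, y in [7, 12]  -> 2 point(s)
  x = 9: RHS = 17, y in [6, 13]  -> 2 point(s)
  x = 10: RHS = 1, y in [1, 18]  -> 2 point(s)
  x = 11: RHS = 7, y in [8, 11]  -> 2 point(s)
  x = 16: RHS = 7, y in [8, 11]  -> 2 point(s)
  x = 17: RHS = 5, y in [9, 10]  -> 2 point(s)
Affine points: 18. Add the point at infinity: total = 19.

#E(F_19) = 19


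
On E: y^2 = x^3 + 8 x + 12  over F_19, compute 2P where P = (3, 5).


Doubling: s = (3 x1^2 + a) / (2 y1)
s = (3*3^2 + 8) / (2*5) mod 19 = 13
x3 = s^2 - 2 x1 mod 19 = 13^2 - 2*3 = 11
y3 = s (x1 - x3) - y1 mod 19 = 13 * (3 - 11) - 5 = 5

2P = (11, 5)


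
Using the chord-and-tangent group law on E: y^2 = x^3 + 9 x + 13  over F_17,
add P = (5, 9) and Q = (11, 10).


P != Q, so use the chord formula.
s = (y2 - y1) / (x2 - x1) = (1) / (6) mod 17 = 3
x3 = s^2 - x1 - x2 mod 17 = 3^2 - 5 - 11 = 10
y3 = s (x1 - x3) - y1 mod 17 = 3 * (5 - 10) - 9 = 10

P + Q = (10, 10)


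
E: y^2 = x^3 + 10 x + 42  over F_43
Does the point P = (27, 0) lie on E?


Check whether y^2 = x^3 + 10 x + 42 (mod 43) for (x, y) = (27, 0).
LHS: y^2 = 0^2 mod 43 = 0
RHS: x^3 + 10 x + 42 = 27^3 + 10*27 + 42 mod 43 = 0
LHS = RHS

Yes, on the curve


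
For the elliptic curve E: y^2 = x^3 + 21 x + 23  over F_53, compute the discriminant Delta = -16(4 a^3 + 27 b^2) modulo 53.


4 a^3 + 27 b^2 = 4*21^3 + 27*23^2 = 37044 + 14283 = 51327
Delta = -16 * (51327) = -821232
Delta mod 53 = 3

Delta = 3 (mod 53)


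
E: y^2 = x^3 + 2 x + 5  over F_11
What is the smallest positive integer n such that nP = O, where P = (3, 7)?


Compute successive multiples of P until we hit O:
  1P = (3, 7)
  2P = (8, 7)
  3P = (0, 4)
  4P = (9, 9)
  5P = (4, 0)
  6P = (9, 2)
  7P = (0, 7)
  8P = (8, 4)
  ... (continuing to 10P)
  10P = O

ord(P) = 10


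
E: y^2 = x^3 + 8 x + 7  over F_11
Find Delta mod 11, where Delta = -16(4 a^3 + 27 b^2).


4 a^3 + 27 b^2 = 4*8^3 + 27*7^2 = 2048 + 1323 = 3371
Delta = -16 * (3371) = -53936
Delta mod 11 = 8

Delta = 8 (mod 11)


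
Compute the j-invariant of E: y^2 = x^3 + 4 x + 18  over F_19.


Delta = -16(4 a^3 + 27 b^2) mod 19 = 13
-1728 * (4 a)^3 = -1728 * (4*4)^3 mod 19 = 11
j = 11 * 13^(-1) mod 19 = 14

j = 14 (mod 19)
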